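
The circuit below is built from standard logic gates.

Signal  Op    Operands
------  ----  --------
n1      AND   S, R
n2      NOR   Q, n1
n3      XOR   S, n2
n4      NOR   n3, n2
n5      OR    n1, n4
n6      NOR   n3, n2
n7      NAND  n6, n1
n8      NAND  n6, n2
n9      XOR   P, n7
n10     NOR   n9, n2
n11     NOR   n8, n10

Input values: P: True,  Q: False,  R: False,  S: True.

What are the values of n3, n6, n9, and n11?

n1 = S AND R = True AND False = False
n2 = Q NOR n1 = False NOR False = True
n3 = S XOR n2 = True XOR True = False
n6 = n3 NOR n2 = False NOR True = False
n7 = n6 NAND n1 = False NAND False = True
n8 = n6 NAND n2 = False NAND True = True
n9 = P XOR n7 = True XOR True = False
n10 = n9 NOR n2 = False NOR True = False
n11 = n8 NOR n10 = True NOR False = False

n3 = False; n6 = False; n9 = False; n11 = False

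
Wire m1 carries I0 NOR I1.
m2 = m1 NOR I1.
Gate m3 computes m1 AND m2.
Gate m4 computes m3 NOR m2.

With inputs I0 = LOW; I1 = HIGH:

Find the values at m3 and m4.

m3 = LOW; m4 = HIGH

m1 = I0 NOR I1 = LOW NOR HIGH = LOW
m2 = m1 NOR I1 = LOW NOR HIGH = LOW
m3 = m1 AND m2 = LOW AND LOW = LOW
m4 = m3 NOR m2 = LOW NOR LOW = HIGH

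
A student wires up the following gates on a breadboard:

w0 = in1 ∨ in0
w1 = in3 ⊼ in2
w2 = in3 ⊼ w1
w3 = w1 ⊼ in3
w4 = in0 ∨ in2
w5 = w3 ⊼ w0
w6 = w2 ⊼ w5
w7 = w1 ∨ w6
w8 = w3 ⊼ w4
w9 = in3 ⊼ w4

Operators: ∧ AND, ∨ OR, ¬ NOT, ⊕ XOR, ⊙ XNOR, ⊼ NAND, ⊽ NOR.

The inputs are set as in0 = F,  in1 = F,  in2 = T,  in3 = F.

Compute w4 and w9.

w4 = in0 OR in2 = F OR T = T
w9 = in3 NAND w4 = F NAND T = T

w4 = T, w9 = T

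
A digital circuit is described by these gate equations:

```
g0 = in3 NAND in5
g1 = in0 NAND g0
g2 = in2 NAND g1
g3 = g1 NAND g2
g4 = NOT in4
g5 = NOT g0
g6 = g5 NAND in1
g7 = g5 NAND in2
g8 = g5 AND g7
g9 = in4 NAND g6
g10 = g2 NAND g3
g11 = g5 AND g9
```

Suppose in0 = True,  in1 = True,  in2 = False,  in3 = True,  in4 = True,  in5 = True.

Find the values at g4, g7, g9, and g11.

g0 = in3 NAND in5 = True NAND True = False
g4 = NOT in4 = NOT True = False
g5 = NOT g0 = NOT False = True
g6 = g5 NAND in1 = True NAND True = False
g7 = g5 NAND in2 = True NAND False = True
g9 = in4 NAND g6 = True NAND False = True
g11 = g5 AND g9 = True AND True = True

g4 = False; g7 = True; g9 = True; g11 = True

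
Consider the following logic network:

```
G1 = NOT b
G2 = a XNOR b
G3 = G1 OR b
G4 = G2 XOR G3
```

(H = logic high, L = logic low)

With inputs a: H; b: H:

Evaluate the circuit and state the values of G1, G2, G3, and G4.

G1 = L  G2 = H  G3 = H  G4 = L

G1 = NOT b = NOT H = L
G2 = a XNOR b = H XNOR H = H
G3 = G1 OR b = L OR H = H
G4 = G2 XOR G3 = H XOR H = L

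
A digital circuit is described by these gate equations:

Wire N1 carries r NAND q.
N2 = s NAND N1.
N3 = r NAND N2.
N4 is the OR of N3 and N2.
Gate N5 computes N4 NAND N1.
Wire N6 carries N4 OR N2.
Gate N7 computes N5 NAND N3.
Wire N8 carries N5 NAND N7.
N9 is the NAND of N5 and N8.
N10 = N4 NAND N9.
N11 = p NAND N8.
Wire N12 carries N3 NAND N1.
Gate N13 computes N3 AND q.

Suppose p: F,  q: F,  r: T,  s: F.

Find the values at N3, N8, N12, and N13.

N3 = F  N8 = T  N12 = T  N13 = F

N1 = r NAND q = T NAND F = T
N2 = s NAND N1 = F NAND T = T
N3 = r NAND N2 = T NAND T = F
N4 = N3 OR N2 = F OR T = T
N5 = N4 NAND N1 = T NAND T = F
N7 = N5 NAND N3 = F NAND F = T
N8 = N5 NAND N7 = F NAND T = T
N12 = N3 NAND N1 = F NAND T = T
N13 = N3 AND q = F AND F = F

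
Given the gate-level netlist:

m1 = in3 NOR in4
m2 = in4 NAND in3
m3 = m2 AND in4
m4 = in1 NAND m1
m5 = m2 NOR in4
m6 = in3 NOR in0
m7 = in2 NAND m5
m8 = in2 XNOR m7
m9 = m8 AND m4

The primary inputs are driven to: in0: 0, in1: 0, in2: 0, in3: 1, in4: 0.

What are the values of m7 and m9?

m1 = in3 NOR in4 = 1 NOR 0 = 0
m2 = in4 NAND in3 = 0 NAND 1 = 1
m4 = in1 NAND m1 = 0 NAND 0 = 1
m5 = m2 NOR in4 = 1 NOR 0 = 0
m7 = in2 NAND m5 = 0 NAND 0 = 1
m8 = in2 XNOR m7 = 0 XNOR 1 = 0
m9 = m8 AND m4 = 0 AND 1 = 0

m7 = 1, m9 = 0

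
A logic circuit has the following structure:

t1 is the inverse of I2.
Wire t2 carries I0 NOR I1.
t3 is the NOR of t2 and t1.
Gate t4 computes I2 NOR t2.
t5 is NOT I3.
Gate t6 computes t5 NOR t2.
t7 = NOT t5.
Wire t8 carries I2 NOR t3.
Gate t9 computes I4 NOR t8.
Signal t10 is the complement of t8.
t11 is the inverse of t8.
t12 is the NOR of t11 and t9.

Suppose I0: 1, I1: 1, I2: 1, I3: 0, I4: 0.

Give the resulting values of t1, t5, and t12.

t1 = NOT I2 = NOT 1 = 0
t2 = I0 NOR I1 = 1 NOR 1 = 0
t3 = t2 NOR t1 = 0 NOR 0 = 1
t5 = NOT I3 = NOT 0 = 1
t8 = I2 NOR t3 = 1 NOR 1 = 0
t9 = I4 NOR t8 = 0 NOR 0 = 1
t11 = NOT t8 = NOT 0 = 1
t12 = t11 NOR t9 = 1 NOR 1 = 0

t1 = 0; t5 = 1; t12 = 0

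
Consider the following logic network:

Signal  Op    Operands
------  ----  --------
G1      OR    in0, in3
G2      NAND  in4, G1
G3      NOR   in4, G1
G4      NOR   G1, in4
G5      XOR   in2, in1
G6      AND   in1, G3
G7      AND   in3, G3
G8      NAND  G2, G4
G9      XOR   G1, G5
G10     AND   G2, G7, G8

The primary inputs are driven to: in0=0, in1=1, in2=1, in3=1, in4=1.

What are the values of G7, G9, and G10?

G7 = 0  G9 = 1  G10 = 0

G1 = in0 OR in3 = 0 OR 1 = 1
G2 = in4 NAND G1 = 1 NAND 1 = 0
G3 = in4 NOR G1 = 1 NOR 1 = 0
G4 = G1 NOR in4 = 1 NOR 1 = 0
G5 = in2 XOR in1 = 1 XOR 1 = 0
G7 = in3 AND G3 = 1 AND 0 = 0
G8 = G2 NAND G4 = 0 NAND 0 = 1
G9 = G1 XOR G5 = 1 XOR 0 = 1
G10 = G2 AND G7 AND G8 = 0 AND 0 AND 1 = 0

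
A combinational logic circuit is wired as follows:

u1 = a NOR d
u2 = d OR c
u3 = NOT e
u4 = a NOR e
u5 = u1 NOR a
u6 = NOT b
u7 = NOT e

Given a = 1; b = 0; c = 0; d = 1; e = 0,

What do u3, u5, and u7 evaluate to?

u1 = a NOR d = 1 NOR 1 = 0
u3 = NOT e = NOT 0 = 1
u5 = u1 NOR a = 0 NOR 1 = 0
u7 = NOT e = NOT 0 = 1

u3 = 1; u5 = 0; u7 = 1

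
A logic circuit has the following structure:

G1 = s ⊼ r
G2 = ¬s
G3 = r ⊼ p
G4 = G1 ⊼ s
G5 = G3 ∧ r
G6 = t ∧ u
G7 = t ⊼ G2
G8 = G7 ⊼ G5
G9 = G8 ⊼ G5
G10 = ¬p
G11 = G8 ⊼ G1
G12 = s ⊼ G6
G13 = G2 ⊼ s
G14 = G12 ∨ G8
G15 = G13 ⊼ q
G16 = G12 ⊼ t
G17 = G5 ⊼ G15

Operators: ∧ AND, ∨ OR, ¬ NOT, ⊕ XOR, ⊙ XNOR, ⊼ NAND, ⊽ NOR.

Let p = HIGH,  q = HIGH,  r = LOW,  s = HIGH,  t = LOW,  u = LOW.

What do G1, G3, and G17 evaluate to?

G1 = s NAND r = HIGH NAND LOW = HIGH
G2 = NOT s = NOT HIGH = LOW
G3 = r NAND p = LOW NAND HIGH = HIGH
G5 = G3 AND r = HIGH AND LOW = LOW
G13 = G2 NAND s = LOW NAND HIGH = HIGH
G15 = G13 NAND q = HIGH NAND HIGH = LOW
G17 = G5 NAND G15 = LOW NAND LOW = HIGH

G1 = HIGH; G3 = HIGH; G17 = HIGH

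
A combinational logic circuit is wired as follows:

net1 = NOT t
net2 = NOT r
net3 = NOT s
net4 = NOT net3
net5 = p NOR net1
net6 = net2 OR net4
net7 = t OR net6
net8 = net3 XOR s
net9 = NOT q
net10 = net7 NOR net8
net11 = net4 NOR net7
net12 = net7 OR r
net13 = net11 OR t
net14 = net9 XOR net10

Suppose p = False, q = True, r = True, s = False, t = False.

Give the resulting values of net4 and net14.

net4 = False, net14 = False

net2 = NOT r = NOT True = False
net3 = NOT s = NOT False = True
net4 = NOT net3 = NOT True = False
net6 = net2 OR net4 = False OR False = False
net7 = t OR net6 = False OR False = False
net8 = net3 XOR s = True XOR False = True
net9 = NOT q = NOT True = False
net10 = net7 NOR net8 = False NOR True = False
net14 = net9 XOR net10 = False XOR False = False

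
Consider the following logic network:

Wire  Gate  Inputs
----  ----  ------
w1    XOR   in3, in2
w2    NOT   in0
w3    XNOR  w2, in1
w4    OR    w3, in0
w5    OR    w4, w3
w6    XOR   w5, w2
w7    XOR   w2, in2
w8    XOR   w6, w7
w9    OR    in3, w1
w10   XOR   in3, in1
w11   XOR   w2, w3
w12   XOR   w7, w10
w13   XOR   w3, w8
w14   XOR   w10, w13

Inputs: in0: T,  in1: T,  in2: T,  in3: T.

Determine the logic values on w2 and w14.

w2 = F, w14 = F

w2 = NOT in0 = NOT T = F
w3 = w2 XNOR in1 = F XNOR T = F
w4 = w3 OR in0 = F OR T = T
w5 = w4 OR w3 = T OR F = T
w6 = w5 XOR w2 = T XOR F = T
w7 = w2 XOR in2 = F XOR T = T
w8 = w6 XOR w7 = T XOR T = F
w10 = in3 XOR in1 = T XOR T = F
w13 = w3 XOR w8 = F XOR F = F
w14 = w10 XOR w13 = F XOR F = F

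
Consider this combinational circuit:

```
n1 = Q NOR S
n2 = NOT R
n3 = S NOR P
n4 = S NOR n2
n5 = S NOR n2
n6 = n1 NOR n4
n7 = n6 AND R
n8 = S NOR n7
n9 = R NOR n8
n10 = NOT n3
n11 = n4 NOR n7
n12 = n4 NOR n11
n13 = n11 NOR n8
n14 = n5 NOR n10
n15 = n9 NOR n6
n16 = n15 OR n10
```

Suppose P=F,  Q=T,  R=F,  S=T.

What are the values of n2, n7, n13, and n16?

n1 = Q NOR S = T NOR T = F
n2 = NOT R = NOT F = T
n3 = S NOR P = T NOR F = F
n4 = S NOR n2 = T NOR T = F
n6 = n1 NOR n4 = F NOR F = T
n7 = n6 AND R = T AND F = F
n8 = S NOR n7 = T NOR F = F
n9 = R NOR n8 = F NOR F = T
n10 = NOT n3 = NOT F = T
n11 = n4 NOR n7 = F NOR F = T
n13 = n11 NOR n8 = T NOR F = F
n15 = n9 NOR n6 = T NOR T = F
n16 = n15 OR n10 = F OR T = T

n2 = T, n7 = F, n13 = F, n16 = T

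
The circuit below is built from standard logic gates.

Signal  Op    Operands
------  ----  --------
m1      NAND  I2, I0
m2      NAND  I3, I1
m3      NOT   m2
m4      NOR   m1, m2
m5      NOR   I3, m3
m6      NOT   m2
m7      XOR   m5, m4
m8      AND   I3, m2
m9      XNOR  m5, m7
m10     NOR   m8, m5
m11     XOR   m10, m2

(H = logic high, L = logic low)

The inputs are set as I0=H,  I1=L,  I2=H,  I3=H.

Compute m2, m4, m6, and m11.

m1 = I2 NAND I0 = H NAND H = L
m2 = I3 NAND I1 = H NAND L = H
m3 = NOT m2 = NOT H = L
m4 = m1 NOR m2 = L NOR H = L
m5 = I3 NOR m3 = H NOR L = L
m6 = NOT m2 = NOT H = L
m8 = I3 AND m2 = H AND H = H
m10 = m8 NOR m5 = H NOR L = L
m11 = m10 XOR m2 = L XOR H = H

m2 = H, m4 = L, m6 = L, m11 = H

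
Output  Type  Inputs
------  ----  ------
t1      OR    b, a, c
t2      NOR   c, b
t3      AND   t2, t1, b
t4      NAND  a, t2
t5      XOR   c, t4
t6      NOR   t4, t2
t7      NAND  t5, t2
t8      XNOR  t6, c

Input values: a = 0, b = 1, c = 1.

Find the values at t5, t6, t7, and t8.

t5 = 0, t6 = 0, t7 = 1, t8 = 0

t2 = c NOR b = 1 NOR 1 = 0
t4 = a NAND t2 = 0 NAND 0 = 1
t5 = c XOR t4 = 1 XOR 1 = 0
t6 = t4 NOR t2 = 1 NOR 0 = 0
t7 = t5 NAND t2 = 0 NAND 0 = 1
t8 = t6 XNOR c = 0 XNOR 1 = 0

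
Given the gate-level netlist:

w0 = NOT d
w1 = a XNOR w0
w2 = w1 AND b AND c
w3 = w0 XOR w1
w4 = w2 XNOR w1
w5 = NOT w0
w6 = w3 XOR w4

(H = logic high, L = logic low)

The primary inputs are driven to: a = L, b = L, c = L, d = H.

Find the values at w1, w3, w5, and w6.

w0 = NOT d = NOT H = L
w1 = a XNOR w0 = L XNOR L = H
w2 = w1 AND b AND c = H AND L AND L = L
w3 = w0 XOR w1 = L XOR H = H
w4 = w2 XNOR w1 = L XNOR H = L
w5 = NOT w0 = NOT L = H
w6 = w3 XOR w4 = H XOR L = H

w1 = H, w3 = H, w5 = H, w6 = H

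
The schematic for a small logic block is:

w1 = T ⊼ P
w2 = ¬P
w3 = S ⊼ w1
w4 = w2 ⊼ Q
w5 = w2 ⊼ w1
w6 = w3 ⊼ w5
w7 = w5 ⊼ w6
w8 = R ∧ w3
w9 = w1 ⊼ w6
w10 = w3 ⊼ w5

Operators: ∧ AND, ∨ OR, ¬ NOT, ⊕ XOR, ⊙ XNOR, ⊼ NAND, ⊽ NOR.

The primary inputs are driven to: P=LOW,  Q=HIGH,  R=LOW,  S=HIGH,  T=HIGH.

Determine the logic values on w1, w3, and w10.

w1 = T NAND P = HIGH NAND LOW = HIGH
w2 = NOT P = NOT LOW = HIGH
w3 = S NAND w1 = HIGH NAND HIGH = LOW
w5 = w2 NAND w1 = HIGH NAND HIGH = LOW
w10 = w3 NAND w5 = LOW NAND LOW = HIGH

w1 = HIGH, w3 = LOW, w10 = HIGH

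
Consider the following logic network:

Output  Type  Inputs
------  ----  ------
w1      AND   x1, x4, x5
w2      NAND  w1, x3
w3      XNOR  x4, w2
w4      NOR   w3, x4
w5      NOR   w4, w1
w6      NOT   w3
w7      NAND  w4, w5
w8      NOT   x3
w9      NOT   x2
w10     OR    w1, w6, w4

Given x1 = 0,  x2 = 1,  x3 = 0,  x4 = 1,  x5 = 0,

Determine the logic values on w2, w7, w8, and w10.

w2 = 1; w7 = 1; w8 = 1; w10 = 0

w1 = x1 AND x4 AND x5 = 0 AND 1 AND 0 = 0
w2 = w1 NAND x3 = 0 NAND 0 = 1
w3 = x4 XNOR w2 = 1 XNOR 1 = 1
w4 = w3 NOR x4 = 1 NOR 1 = 0
w5 = w4 NOR w1 = 0 NOR 0 = 1
w6 = NOT w3 = NOT 1 = 0
w7 = w4 NAND w5 = 0 NAND 1 = 1
w8 = NOT x3 = NOT 0 = 1
w10 = w1 OR w6 OR w4 = 0 OR 0 OR 0 = 0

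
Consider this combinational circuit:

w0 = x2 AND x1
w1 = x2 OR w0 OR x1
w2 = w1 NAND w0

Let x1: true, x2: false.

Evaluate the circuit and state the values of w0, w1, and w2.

w0 = x2 AND x1 = false AND true = false
w1 = x2 OR w0 OR x1 = false OR false OR true = true
w2 = w1 NAND w0 = true NAND false = true

w0 = false, w1 = true, w2 = true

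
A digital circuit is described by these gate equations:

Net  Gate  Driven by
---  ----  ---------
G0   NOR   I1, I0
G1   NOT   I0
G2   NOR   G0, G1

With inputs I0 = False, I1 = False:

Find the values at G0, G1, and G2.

G0 = True, G1 = True, G2 = False

G0 = I1 NOR I0 = False NOR False = True
G1 = NOT I0 = NOT False = True
G2 = G0 NOR G1 = True NOR True = False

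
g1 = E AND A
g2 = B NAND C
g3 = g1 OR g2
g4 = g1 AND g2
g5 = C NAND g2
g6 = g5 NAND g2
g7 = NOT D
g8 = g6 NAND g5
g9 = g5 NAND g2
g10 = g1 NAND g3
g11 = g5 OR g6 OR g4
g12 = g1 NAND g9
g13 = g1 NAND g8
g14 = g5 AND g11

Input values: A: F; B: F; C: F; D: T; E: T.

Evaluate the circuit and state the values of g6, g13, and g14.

g6 = F; g13 = T; g14 = T

g1 = E AND A = T AND F = F
g2 = B NAND C = F NAND F = T
g4 = g1 AND g2 = F AND T = F
g5 = C NAND g2 = F NAND T = T
g6 = g5 NAND g2 = T NAND T = F
g8 = g6 NAND g5 = F NAND T = T
g11 = g5 OR g6 OR g4 = T OR F OR F = T
g13 = g1 NAND g8 = F NAND T = T
g14 = g5 AND g11 = T AND T = T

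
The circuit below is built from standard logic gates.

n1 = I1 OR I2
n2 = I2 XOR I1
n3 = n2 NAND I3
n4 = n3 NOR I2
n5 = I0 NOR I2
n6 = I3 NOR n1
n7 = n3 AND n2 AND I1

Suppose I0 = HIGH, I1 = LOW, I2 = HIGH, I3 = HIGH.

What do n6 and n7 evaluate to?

n6 = LOW; n7 = LOW

n1 = I1 OR I2 = LOW OR HIGH = HIGH
n2 = I2 XOR I1 = HIGH XOR LOW = HIGH
n3 = n2 NAND I3 = HIGH NAND HIGH = LOW
n6 = I3 NOR n1 = HIGH NOR HIGH = LOW
n7 = n3 AND n2 AND I1 = LOW AND HIGH AND LOW = LOW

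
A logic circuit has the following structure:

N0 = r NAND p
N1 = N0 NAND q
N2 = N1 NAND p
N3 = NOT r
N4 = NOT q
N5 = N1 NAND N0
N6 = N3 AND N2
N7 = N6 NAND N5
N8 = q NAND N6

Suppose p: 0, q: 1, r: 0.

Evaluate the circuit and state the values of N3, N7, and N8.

N0 = r NAND p = 0 NAND 0 = 1
N1 = N0 NAND q = 1 NAND 1 = 0
N2 = N1 NAND p = 0 NAND 0 = 1
N3 = NOT r = NOT 0 = 1
N5 = N1 NAND N0 = 0 NAND 1 = 1
N6 = N3 AND N2 = 1 AND 1 = 1
N7 = N6 NAND N5 = 1 NAND 1 = 0
N8 = q NAND N6 = 1 NAND 1 = 0

N3 = 1; N7 = 0; N8 = 0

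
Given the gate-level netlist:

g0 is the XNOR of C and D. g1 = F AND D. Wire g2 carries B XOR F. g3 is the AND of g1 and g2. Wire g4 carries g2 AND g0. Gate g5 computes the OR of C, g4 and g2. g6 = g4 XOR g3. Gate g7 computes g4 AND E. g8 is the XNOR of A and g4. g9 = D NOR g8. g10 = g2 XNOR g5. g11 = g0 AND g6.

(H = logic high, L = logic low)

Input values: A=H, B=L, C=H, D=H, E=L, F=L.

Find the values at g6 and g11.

g0 = C XNOR D = H XNOR H = H
g1 = F AND D = L AND H = L
g2 = B XOR F = L XOR L = L
g3 = g1 AND g2 = L AND L = L
g4 = g2 AND g0 = L AND H = L
g6 = g4 XOR g3 = L XOR L = L
g11 = g0 AND g6 = H AND L = L

g6 = L; g11 = L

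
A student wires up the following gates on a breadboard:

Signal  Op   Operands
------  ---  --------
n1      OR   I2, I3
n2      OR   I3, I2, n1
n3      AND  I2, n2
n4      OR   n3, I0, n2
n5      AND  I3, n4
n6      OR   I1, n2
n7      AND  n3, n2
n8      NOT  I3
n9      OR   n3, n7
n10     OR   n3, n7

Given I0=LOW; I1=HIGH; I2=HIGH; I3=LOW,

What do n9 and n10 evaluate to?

n9 = HIGH; n10 = HIGH

n1 = I2 OR I3 = HIGH OR LOW = HIGH
n2 = I3 OR I2 OR n1 = LOW OR HIGH OR HIGH = HIGH
n3 = I2 AND n2 = HIGH AND HIGH = HIGH
n7 = n3 AND n2 = HIGH AND HIGH = HIGH
n9 = n3 OR n7 = HIGH OR HIGH = HIGH
n10 = n3 OR n7 = HIGH OR HIGH = HIGH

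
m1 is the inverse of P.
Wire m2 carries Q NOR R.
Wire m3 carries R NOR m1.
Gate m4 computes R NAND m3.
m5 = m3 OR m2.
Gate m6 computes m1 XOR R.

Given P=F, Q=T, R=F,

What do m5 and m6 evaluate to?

m5 = F; m6 = T

m1 = NOT P = NOT F = T
m2 = Q NOR R = T NOR F = F
m3 = R NOR m1 = F NOR T = F
m5 = m3 OR m2 = F OR F = F
m6 = m1 XOR R = T XOR F = T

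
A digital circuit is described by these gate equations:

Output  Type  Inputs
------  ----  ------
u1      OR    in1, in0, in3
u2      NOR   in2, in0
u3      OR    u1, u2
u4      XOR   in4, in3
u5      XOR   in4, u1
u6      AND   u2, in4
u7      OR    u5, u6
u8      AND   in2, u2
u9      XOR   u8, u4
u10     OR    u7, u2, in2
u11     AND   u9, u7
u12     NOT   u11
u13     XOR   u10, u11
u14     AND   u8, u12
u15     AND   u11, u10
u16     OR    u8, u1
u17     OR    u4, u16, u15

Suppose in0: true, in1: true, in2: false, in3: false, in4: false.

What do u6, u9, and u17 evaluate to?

u6 = false; u9 = false; u17 = true

u1 = in1 OR in0 OR in3 = true OR true OR false = true
u2 = in2 NOR in0 = false NOR true = false
u4 = in4 XOR in3 = false XOR false = false
u5 = in4 XOR u1 = false XOR true = true
u6 = u2 AND in4 = false AND false = false
u7 = u5 OR u6 = true OR false = true
u8 = in2 AND u2 = false AND false = false
u9 = u8 XOR u4 = false XOR false = false
u10 = u7 OR u2 OR in2 = true OR false OR false = true
u11 = u9 AND u7 = false AND true = false
u15 = u11 AND u10 = false AND true = false
u16 = u8 OR u1 = false OR true = true
u17 = u4 OR u16 OR u15 = false OR true OR false = true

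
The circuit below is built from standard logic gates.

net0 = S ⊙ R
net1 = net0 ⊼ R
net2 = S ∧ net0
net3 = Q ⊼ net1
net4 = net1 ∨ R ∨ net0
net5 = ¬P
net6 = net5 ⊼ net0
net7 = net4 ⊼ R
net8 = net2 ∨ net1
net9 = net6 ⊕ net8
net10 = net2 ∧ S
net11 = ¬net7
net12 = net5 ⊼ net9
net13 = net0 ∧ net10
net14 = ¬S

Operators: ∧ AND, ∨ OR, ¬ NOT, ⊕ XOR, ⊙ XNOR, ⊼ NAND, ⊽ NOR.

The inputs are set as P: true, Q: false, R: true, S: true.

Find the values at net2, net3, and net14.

net0 = S XNOR R = true XNOR true = true
net1 = net0 NAND R = true NAND true = false
net2 = S AND net0 = true AND true = true
net3 = Q NAND net1 = false NAND false = true
net14 = NOT S = NOT true = false

net2 = true; net3 = true; net14 = false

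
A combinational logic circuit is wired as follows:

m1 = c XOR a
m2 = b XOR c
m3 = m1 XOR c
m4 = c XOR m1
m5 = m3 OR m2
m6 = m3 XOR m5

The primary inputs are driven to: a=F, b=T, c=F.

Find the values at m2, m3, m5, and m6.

m2 = T; m3 = F; m5 = T; m6 = T

m1 = c XOR a = F XOR F = F
m2 = b XOR c = T XOR F = T
m3 = m1 XOR c = F XOR F = F
m5 = m3 OR m2 = F OR T = T
m6 = m3 XOR m5 = F XOR T = T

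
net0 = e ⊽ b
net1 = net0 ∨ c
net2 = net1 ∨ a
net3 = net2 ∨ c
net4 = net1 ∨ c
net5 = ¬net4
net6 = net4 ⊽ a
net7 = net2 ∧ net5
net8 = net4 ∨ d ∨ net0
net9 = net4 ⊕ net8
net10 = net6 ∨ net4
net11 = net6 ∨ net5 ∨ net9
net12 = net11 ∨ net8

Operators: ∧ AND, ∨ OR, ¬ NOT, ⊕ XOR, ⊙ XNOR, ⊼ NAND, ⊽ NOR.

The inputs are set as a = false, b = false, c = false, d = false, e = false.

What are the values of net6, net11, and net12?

net0 = e NOR b = false NOR false = true
net1 = net0 OR c = true OR false = true
net4 = net1 OR c = true OR false = true
net5 = NOT net4 = NOT true = false
net6 = net4 NOR a = true NOR false = false
net8 = net4 OR d OR net0 = true OR false OR true = true
net9 = net4 XOR net8 = true XOR true = false
net11 = net6 OR net5 OR net9 = false OR false OR false = false
net12 = net11 OR net8 = false OR true = true

net6 = false; net11 = false; net12 = true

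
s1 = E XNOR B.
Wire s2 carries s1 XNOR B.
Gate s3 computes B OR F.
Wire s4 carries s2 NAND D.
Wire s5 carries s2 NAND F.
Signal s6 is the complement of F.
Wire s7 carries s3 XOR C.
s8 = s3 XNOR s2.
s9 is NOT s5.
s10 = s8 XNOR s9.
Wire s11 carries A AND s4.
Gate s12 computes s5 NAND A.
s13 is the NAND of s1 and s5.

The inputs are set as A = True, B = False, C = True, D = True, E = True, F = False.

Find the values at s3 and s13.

s3 = False  s13 = True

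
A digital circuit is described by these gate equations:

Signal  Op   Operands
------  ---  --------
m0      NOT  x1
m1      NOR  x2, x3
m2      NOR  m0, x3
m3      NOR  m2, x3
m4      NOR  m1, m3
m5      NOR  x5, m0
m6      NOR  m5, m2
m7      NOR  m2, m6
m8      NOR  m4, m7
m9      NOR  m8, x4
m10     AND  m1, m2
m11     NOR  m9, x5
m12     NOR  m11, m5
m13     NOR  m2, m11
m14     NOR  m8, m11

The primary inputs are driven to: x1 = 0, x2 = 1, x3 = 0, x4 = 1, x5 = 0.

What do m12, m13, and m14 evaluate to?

m12 = 0, m13 = 0, m14 = 0

m0 = NOT x1 = NOT 0 = 1
m1 = x2 NOR x3 = 1 NOR 0 = 0
m2 = m0 NOR x3 = 1 NOR 0 = 0
m3 = m2 NOR x3 = 0 NOR 0 = 1
m4 = m1 NOR m3 = 0 NOR 1 = 0
m5 = x5 NOR m0 = 0 NOR 1 = 0
m6 = m5 NOR m2 = 0 NOR 0 = 1
m7 = m2 NOR m6 = 0 NOR 1 = 0
m8 = m4 NOR m7 = 0 NOR 0 = 1
m9 = m8 NOR x4 = 1 NOR 1 = 0
m11 = m9 NOR x5 = 0 NOR 0 = 1
m12 = m11 NOR m5 = 1 NOR 0 = 0
m13 = m2 NOR m11 = 0 NOR 1 = 0
m14 = m8 NOR m11 = 1 NOR 1 = 0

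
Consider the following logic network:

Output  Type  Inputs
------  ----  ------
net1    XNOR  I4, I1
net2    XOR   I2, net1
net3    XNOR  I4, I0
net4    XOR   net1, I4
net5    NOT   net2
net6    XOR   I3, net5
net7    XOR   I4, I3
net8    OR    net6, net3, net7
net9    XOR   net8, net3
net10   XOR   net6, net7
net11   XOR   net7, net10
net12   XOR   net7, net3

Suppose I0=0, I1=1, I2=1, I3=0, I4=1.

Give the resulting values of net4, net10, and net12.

net1 = I4 XNOR I1 = 1 XNOR 1 = 1
net2 = I2 XOR net1 = 1 XOR 1 = 0
net3 = I4 XNOR I0 = 1 XNOR 0 = 0
net4 = net1 XOR I4 = 1 XOR 1 = 0
net5 = NOT net2 = NOT 0 = 1
net6 = I3 XOR net5 = 0 XOR 1 = 1
net7 = I4 XOR I3 = 1 XOR 0 = 1
net10 = net6 XOR net7 = 1 XOR 1 = 0
net12 = net7 XOR net3 = 1 XOR 0 = 1

net4 = 0, net10 = 0, net12 = 1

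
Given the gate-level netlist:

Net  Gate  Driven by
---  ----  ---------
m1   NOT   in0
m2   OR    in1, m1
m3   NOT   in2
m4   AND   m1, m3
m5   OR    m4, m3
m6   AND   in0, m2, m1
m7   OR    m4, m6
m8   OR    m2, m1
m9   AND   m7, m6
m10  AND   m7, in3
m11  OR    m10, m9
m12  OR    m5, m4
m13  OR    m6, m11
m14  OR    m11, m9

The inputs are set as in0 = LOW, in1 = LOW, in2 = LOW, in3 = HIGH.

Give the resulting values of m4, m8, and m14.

m4 = HIGH; m8 = HIGH; m14 = HIGH

m1 = NOT in0 = NOT LOW = HIGH
m2 = in1 OR m1 = LOW OR HIGH = HIGH
m3 = NOT in2 = NOT LOW = HIGH
m4 = m1 AND m3 = HIGH AND HIGH = HIGH
m6 = in0 AND m2 AND m1 = LOW AND HIGH AND HIGH = LOW
m7 = m4 OR m6 = HIGH OR LOW = HIGH
m8 = m2 OR m1 = HIGH OR HIGH = HIGH
m9 = m7 AND m6 = HIGH AND LOW = LOW
m10 = m7 AND in3 = HIGH AND HIGH = HIGH
m11 = m10 OR m9 = HIGH OR LOW = HIGH
m14 = m11 OR m9 = HIGH OR LOW = HIGH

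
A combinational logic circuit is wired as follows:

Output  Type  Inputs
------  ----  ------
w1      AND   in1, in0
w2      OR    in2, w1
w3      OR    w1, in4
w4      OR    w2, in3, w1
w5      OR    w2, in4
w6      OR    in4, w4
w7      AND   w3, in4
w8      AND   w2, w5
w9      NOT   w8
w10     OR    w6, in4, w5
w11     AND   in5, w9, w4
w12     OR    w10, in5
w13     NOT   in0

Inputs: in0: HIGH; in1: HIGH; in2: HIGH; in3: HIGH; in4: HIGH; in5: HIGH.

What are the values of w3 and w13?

w1 = in1 AND in0 = HIGH AND HIGH = HIGH
w3 = w1 OR in4 = HIGH OR HIGH = HIGH
w13 = NOT in0 = NOT HIGH = LOW

w3 = HIGH; w13 = LOW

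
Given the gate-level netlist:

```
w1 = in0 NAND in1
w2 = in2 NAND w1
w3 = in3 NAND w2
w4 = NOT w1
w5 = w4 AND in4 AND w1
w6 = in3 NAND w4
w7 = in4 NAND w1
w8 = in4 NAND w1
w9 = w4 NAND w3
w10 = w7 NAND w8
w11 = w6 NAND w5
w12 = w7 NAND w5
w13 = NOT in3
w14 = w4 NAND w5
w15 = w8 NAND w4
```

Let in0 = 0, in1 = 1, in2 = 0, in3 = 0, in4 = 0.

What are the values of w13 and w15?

w13 = 1, w15 = 1

w1 = in0 NAND in1 = 0 NAND 1 = 1
w4 = NOT w1 = NOT 1 = 0
w8 = in4 NAND w1 = 0 NAND 1 = 1
w13 = NOT in3 = NOT 0 = 1
w15 = w8 NAND w4 = 1 NAND 0 = 1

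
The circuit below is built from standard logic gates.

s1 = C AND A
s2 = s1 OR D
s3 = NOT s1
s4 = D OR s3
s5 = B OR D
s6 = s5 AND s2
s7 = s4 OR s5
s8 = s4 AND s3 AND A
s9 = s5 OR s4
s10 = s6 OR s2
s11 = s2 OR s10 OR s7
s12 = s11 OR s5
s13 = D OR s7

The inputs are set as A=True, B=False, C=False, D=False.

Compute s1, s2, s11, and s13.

s1 = False, s2 = False, s11 = True, s13 = True

s1 = C AND A = False AND True = False
s2 = s1 OR D = False OR False = False
s3 = NOT s1 = NOT False = True
s4 = D OR s3 = False OR True = True
s5 = B OR D = False OR False = False
s6 = s5 AND s2 = False AND False = False
s7 = s4 OR s5 = True OR False = True
s10 = s6 OR s2 = False OR False = False
s11 = s2 OR s10 OR s7 = False OR False OR True = True
s13 = D OR s7 = False OR True = True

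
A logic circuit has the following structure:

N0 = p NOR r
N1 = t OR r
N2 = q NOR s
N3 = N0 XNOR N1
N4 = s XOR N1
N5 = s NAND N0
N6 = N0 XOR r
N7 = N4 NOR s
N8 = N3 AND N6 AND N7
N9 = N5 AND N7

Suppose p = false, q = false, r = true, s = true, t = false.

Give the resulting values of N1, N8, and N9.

N0 = p NOR r = false NOR true = false
N1 = t OR r = false OR true = true
N3 = N0 XNOR N1 = false XNOR true = false
N4 = s XOR N1 = true XOR true = false
N5 = s NAND N0 = true NAND false = true
N6 = N0 XOR r = false XOR true = true
N7 = N4 NOR s = false NOR true = false
N8 = N3 AND N6 AND N7 = false AND true AND false = false
N9 = N5 AND N7 = true AND false = false

N1 = true  N8 = false  N9 = false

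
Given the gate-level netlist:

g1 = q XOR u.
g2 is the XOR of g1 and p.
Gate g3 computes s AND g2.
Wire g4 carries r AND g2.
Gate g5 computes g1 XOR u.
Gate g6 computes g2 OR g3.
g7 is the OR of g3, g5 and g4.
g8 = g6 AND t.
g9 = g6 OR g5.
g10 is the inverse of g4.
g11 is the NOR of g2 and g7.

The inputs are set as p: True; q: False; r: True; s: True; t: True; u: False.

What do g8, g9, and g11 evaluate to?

g8 = True; g9 = True; g11 = False

g1 = q XOR u = False XOR False = False
g2 = g1 XOR p = False XOR True = True
g3 = s AND g2 = True AND True = True
g4 = r AND g2 = True AND True = True
g5 = g1 XOR u = False XOR False = False
g6 = g2 OR g3 = True OR True = True
g7 = g3 OR g5 OR g4 = True OR False OR True = True
g8 = g6 AND t = True AND True = True
g9 = g6 OR g5 = True OR False = True
g11 = g2 NOR g7 = True NOR True = False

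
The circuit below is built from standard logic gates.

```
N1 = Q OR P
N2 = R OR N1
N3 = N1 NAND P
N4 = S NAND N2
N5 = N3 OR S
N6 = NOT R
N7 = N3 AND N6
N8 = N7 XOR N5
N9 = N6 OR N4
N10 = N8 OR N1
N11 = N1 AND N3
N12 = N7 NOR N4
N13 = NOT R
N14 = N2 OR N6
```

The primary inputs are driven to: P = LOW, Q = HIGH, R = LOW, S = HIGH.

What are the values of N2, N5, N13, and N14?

N1 = Q OR P = HIGH OR LOW = HIGH
N2 = R OR N1 = LOW OR HIGH = HIGH
N3 = N1 NAND P = HIGH NAND LOW = HIGH
N5 = N3 OR S = HIGH OR HIGH = HIGH
N6 = NOT R = NOT LOW = HIGH
N13 = NOT R = NOT LOW = HIGH
N14 = N2 OR N6 = HIGH OR HIGH = HIGH

N2 = HIGH, N5 = HIGH, N13 = HIGH, N14 = HIGH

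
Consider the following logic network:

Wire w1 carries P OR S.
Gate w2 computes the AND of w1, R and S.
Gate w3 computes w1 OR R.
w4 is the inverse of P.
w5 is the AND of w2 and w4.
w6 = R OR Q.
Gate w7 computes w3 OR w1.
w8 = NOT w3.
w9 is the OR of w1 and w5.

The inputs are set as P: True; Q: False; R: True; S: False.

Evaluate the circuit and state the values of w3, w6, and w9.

w1 = P OR S = True OR False = True
w2 = w1 AND R AND S = True AND True AND False = False
w3 = w1 OR R = True OR True = True
w4 = NOT P = NOT True = False
w5 = w2 AND w4 = False AND False = False
w6 = R OR Q = True OR False = True
w9 = w1 OR w5 = True OR False = True

w3 = True, w6 = True, w9 = True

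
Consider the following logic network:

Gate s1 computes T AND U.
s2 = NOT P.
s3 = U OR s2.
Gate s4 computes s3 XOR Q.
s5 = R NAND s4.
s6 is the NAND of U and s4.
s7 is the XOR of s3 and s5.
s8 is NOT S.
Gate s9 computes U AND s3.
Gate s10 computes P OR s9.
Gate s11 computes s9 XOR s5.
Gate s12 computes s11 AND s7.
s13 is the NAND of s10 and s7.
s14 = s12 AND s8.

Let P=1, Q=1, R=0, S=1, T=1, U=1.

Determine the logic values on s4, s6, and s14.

s2 = NOT P = NOT 1 = 0
s3 = U OR s2 = 1 OR 0 = 1
s4 = s3 XOR Q = 1 XOR 1 = 0
s5 = R NAND s4 = 0 NAND 0 = 1
s6 = U NAND s4 = 1 NAND 0 = 1
s7 = s3 XOR s5 = 1 XOR 1 = 0
s8 = NOT S = NOT 1 = 0
s9 = U AND s3 = 1 AND 1 = 1
s11 = s9 XOR s5 = 1 XOR 1 = 0
s12 = s11 AND s7 = 0 AND 0 = 0
s14 = s12 AND s8 = 0 AND 0 = 0

s4 = 0  s6 = 1  s14 = 0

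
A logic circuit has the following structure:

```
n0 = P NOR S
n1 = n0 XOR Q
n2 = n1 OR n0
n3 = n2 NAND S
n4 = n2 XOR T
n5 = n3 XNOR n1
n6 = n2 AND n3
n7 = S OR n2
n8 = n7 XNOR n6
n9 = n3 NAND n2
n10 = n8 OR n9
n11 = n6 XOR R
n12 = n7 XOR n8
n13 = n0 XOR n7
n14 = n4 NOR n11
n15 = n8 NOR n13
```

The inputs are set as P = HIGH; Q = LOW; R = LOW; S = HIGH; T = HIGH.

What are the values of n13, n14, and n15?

n13 = HIGH; n14 = LOW; n15 = LOW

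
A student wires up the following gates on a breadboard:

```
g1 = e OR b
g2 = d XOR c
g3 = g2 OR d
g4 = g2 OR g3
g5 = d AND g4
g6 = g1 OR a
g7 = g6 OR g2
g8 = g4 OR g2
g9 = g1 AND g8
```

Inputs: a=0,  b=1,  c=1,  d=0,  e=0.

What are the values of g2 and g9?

g2 = 1; g9 = 1

g1 = e OR b = 0 OR 1 = 1
g2 = d XOR c = 0 XOR 1 = 1
g3 = g2 OR d = 1 OR 0 = 1
g4 = g2 OR g3 = 1 OR 1 = 1
g8 = g4 OR g2 = 1 OR 1 = 1
g9 = g1 AND g8 = 1 AND 1 = 1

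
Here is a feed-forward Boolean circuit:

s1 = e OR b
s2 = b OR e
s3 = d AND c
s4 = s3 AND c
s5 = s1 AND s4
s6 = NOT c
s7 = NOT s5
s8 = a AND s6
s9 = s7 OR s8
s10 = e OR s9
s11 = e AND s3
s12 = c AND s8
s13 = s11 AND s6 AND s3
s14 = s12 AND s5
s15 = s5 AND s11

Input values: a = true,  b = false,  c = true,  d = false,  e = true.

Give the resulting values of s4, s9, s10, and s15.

s4 = false, s9 = true, s10 = true, s15 = false

s1 = e OR b = true OR false = true
s3 = d AND c = false AND true = false
s4 = s3 AND c = false AND true = false
s5 = s1 AND s4 = true AND false = false
s6 = NOT c = NOT true = false
s7 = NOT s5 = NOT false = true
s8 = a AND s6 = true AND false = false
s9 = s7 OR s8 = true OR false = true
s10 = e OR s9 = true OR true = true
s11 = e AND s3 = true AND false = false
s15 = s5 AND s11 = false AND false = false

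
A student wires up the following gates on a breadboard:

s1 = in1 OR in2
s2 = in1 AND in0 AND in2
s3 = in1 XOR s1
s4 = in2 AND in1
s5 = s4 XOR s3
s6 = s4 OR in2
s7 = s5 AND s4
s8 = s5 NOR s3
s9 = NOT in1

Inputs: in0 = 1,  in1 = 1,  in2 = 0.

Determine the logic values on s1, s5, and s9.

s1 = in1 OR in2 = 1 OR 0 = 1
s3 = in1 XOR s1 = 1 XOR 1 = 0
s4 = in2 AND in1 = 0 AND 1 = 0
s5 = s4 XOR s3 = 0 XOR 0 = 0
s9 = NOT in1 = NOT 1 = 0

s1 = 1; s5 = 0; s9 = 0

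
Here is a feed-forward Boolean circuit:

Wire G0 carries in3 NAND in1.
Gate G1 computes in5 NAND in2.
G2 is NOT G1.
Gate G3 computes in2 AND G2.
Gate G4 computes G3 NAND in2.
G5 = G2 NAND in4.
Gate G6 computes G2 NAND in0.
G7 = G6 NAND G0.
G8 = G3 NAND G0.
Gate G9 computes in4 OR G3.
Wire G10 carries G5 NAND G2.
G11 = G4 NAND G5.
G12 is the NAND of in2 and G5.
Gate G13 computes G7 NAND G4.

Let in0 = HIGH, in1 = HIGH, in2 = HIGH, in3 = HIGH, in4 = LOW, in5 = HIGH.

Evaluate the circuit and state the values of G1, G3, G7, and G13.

G0 = in3 NAND in1 = HIGH NAND HIGH = LOW
G1 = in5 NAND in2 = HIGH NAND HIGH = LOW
G2 = NOT G1 = NOT LOW = HIGH
G3 = in2 AND G2 = HIGH AND HIGH = HIGH
G4 = G3 NAND in2 = HIGH NAND HIGH = LOW
G6 = G2 NAND in0 = HIGH NAND HIGH = LOW
G7 = G6 NAND G0 = LOW NAND LOW = HIGH
G13 = G7 NAND G4 = HIGH NAND LOW = HIGH

G1 = LOW  G3 = HIGH  G7 = HIGH  G13 = HIGH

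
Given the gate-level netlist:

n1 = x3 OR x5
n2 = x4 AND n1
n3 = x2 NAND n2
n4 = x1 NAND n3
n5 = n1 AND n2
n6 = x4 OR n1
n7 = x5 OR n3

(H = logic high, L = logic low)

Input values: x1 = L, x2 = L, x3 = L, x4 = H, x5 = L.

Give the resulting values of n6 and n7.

n6 = H, n7 = H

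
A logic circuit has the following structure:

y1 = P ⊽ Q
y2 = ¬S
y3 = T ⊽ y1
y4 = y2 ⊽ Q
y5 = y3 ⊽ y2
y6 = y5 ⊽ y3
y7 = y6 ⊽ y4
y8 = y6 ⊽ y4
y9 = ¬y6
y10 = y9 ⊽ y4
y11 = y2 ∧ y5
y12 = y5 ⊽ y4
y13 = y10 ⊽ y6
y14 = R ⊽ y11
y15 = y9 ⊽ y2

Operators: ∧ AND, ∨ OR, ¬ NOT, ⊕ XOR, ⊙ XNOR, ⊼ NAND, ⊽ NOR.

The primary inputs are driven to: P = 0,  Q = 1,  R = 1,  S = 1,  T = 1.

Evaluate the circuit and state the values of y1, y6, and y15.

y1 = 0, y6 = 0, y15 = 0

y1 = P NOR Q = 0 NOR 1 = 0
y2 = NOT S = NOT 1 = 0
y3 = T NOR y1 = 1 NOR 0 = 0
y5 = y3 NOR y2 = 0 NOR 0 = 1
y6 = y5 NOR y3 = 1 NOR 0 = 0
y9 = NOT y6 = NOT 0 = 1
y15 = y9 NOR y2 = 1 NOR 0 = 0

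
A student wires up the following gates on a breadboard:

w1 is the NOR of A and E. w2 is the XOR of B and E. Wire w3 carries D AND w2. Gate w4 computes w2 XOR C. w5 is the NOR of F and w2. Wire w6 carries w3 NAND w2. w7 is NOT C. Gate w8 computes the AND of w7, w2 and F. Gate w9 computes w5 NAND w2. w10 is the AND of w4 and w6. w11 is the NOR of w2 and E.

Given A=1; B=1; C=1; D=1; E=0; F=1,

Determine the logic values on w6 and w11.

w2 = B XOR E = 1 XOR 0 = 1
w3 = D AND w2 = 1 AND 1 = 1
w6 = w3 NAND w2 = 1 NAND 1 = 0
w11 = w2 NOR E = 1 NOR 0 = 0

w6 = 0  w11 = 0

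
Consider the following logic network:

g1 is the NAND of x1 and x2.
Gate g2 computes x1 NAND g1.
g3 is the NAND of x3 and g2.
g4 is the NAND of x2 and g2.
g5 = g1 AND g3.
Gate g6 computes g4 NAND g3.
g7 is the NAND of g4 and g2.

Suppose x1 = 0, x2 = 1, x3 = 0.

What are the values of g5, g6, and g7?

g5 = 1  g6 = 1  g7 = 1

g1 = x1 NAND x2 = 0 NAND 1 = 1
g2 = x1 NAND g1 = 0 NAND 1 = 1
g3 = x3 NAND g2 = 0 NAND 1 = 1
g4 = x2 NAND g2 = 1 NAND 1 = 0
g5 = g1 AND g3 = 1 AND 1 = 1
g6 = g4 NAND g3 = 0 NAND 1 = 1
g7 = g4 NAND g2 = 0 NAND 1 = 1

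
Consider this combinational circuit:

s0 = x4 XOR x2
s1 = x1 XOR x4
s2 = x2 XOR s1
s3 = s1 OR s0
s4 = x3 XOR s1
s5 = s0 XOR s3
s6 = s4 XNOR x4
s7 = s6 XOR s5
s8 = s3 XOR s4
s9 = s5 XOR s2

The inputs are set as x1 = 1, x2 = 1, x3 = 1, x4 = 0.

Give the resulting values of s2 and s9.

s0 = x4 XOR x2 = 0 XOR 1 = 1
s1 = x1 XOR x4 = 1 XOR 0 = 1
s2 = x2 XOR s1 = 1 XOR 1 = 0
s3 = s1 OR s0 = 1 OR 1 = 1
s5 = s0 XOR s3 = 1 XOR 1 = 0
s9 = s5 XOR s2 = 0 XOR 0 = 0

s2 = 0, s9 = 0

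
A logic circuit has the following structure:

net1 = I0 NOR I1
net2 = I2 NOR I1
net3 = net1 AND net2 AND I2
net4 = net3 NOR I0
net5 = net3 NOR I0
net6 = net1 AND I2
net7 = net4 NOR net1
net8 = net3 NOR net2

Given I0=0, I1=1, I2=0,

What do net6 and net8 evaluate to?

net6 = 0  net8 = 1

net1 = I0 NOR I1 = 0 NOR 1 = 0
net2 = I2 NOR I1 = 0 NOR 1 = 0
net3 = net1 AND net2 AND I2 = 0 AND 0 AND 0 = 0
net6 = net1 AND I2 = 0 AND 0 = 0
net8 = net3 NOR net2 = 0 NOR 0 = 1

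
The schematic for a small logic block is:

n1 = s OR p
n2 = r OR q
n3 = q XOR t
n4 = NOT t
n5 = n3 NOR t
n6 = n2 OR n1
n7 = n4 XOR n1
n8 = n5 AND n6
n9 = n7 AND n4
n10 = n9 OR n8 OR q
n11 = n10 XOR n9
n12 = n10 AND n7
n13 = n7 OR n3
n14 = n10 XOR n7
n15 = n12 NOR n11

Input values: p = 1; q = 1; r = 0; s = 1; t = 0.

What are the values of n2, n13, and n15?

n1 = s OR p = 1 OR 1 = 1
n2 = r OR q = 0 OR 1 = 1
n3 = q XOR t = 1 XOR 0 = 1
n4 = NOT t = NOT 0 = 1
n5 = n3 NOR t = 1 NOR 0 = 0
n6 = n2 OR n1 = 1 OR 1 = 1
n7 = n4 XOR n1 = 1 XOR 1 = 0
n8 = n5 AND n6 = 0 AND 1 = 0
n9 = n7 AND n4 = 0 AND 1 = 0
n10 = n9 OR n8 OR q = 0 OR 0 OR 1 = 1
n11 = n10 XOR n9 = 1 XOR 0 = 1
n12 = n10 AND n7 = 1 AND 0 = 0
n13 = n7 OR n3 = 0 OR 1 = 1
n15 = n12 NOR n11 = 0 NOR 1 = 0

n2 = 1, n13 = 1, n15 = 0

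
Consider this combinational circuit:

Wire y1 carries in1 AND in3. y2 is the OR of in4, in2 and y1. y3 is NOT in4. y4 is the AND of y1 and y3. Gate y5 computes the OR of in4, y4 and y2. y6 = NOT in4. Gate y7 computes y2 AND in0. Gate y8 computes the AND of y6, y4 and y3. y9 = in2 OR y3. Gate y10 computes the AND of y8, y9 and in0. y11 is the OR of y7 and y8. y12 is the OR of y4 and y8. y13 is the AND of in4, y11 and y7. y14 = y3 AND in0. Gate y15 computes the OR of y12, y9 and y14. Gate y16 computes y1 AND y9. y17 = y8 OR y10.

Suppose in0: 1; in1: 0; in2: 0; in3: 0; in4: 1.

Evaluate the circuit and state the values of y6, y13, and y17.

y6 = 0, y13 = 1, y17 = 0

y1 = in1 AND in3 = 0 AND 0 = 0
y2 = in4 OR in2 OR y1 = 1 OR 0 OR 0 = 1
y3 = NOT in4 = NOT 1 = 0
y4 = y1 AND y3 = 0 AND 0 = 0
y6 = NOT in4 = NOT 1 = 0
y7 = y2 AND in0 = 1 AND 1 = 1
y8 = y6 AND y4 AND y3 = 0 AND 0 AND 0 = 0
y9 = in2 OR y3 = 0 OR 0 = 0
y10 = y8 AND y9 AND in0 = 0 AND 0 AND 1 = 0
y11 = y7 OR y8 = 1 OR 0 = 1
y13 = in4 AND y11 AND y7 = 1 AND 1 AND 1 = 1
y17 = y8 OR y10 = 0 OR 0 = 0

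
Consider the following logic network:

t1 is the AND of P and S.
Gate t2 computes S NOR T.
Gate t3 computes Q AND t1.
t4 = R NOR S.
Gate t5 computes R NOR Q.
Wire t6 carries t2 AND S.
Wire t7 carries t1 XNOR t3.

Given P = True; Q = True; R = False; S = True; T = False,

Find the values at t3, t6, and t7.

t3 = True, t6 = False, t7 = True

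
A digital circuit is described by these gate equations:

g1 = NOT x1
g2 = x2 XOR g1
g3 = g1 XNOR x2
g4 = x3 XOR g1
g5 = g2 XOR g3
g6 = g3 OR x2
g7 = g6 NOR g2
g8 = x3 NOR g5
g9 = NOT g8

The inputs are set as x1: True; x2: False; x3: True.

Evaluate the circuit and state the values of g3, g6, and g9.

g3 = True  g6 = True  g9 = True

g1 = NOT x1 = NOT True = False
g2 = x2 XOR g1 = False XOR False = False
g3 = g1 XNOR x2 = False XNOR False = True
g5 = g2 XOR g3 = False XOR True = True
g6 = g3 OR x2 = True OR False = True
g8 = x3 NOR g5 = True NOR True = False
g9 = NOT g8 = NOT False = True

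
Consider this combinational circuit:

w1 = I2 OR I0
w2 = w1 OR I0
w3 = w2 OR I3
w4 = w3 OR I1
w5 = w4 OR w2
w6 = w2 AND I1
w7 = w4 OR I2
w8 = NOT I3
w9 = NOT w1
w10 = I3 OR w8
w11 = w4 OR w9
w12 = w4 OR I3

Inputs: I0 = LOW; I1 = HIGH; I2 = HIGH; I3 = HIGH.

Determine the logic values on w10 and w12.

w10 = HIGH  w12 = HIGH

w1 = I2 OR I0 = HIGH OR LOW = HIGH
w2 = w1 OR I0 = HIGH OR LOW = HIGH
w3 = w2 OR I3 = HIGH OR HIGH = HIGH
w4 = w3 OR I1 = HIGH OR HIGH = HIGH
w8 = NOT I3 = NOT HIGH = LOW
w10 = I3 OR w8 = HIGH OR LOW = HIGH
w12 = w4 OR I3 = HIGH OR HIGH = HIGH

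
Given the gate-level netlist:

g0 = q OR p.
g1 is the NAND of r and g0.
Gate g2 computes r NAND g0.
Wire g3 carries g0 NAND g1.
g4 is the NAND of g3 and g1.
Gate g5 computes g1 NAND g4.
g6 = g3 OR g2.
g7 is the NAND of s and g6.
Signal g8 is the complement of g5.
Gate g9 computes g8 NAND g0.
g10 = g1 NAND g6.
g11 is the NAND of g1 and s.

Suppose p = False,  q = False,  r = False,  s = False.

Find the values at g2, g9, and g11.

g2 = True, g9 = True, g11 = True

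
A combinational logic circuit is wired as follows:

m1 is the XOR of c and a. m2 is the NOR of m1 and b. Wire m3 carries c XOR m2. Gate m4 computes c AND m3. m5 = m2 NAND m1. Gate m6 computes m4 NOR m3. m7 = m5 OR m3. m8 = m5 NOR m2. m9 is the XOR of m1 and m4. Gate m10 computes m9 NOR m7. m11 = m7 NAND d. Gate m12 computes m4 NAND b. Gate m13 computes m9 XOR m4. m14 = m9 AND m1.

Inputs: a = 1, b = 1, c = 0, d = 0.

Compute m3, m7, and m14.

m3 = 0; m7 = 1; m14 = 1

m1 = c XOR a = 0 XOR 1 = 1
m2 = m1 NOR b = 1 NOR 1 = 0
m3 = c XOR m2 = 0 XOR 0 = 0
m4 = c AND m3 = 0 AND 0 = 0
m5 = m2 NAND m1 = 0 NAND 1 = 1
m7 = m5 OR m3 = 1 OR 0 = 1
m9 = m1 XOR m4 = 1 XOR 0 = 1
m14 = m9 AND m1 = 1 AND 1 = 1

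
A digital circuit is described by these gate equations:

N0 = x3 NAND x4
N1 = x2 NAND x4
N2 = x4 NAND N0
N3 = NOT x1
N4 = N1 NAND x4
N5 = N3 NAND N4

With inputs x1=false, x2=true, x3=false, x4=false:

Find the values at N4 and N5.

N1 = x2 NAND x4 = true NAND false = true
N3 = NOT x1 = NOT false = true
N4 = N1 NAND x4 = true NAND false = true
N5 = N3 NAND N4 = true NAND true = false

N4 = true, N5 = false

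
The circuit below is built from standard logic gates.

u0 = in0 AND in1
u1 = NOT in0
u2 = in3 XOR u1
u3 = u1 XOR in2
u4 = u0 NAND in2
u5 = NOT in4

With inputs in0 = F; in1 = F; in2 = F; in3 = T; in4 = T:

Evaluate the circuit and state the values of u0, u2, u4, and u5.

u0 = F  u2 = F  u4 = T  u5 = F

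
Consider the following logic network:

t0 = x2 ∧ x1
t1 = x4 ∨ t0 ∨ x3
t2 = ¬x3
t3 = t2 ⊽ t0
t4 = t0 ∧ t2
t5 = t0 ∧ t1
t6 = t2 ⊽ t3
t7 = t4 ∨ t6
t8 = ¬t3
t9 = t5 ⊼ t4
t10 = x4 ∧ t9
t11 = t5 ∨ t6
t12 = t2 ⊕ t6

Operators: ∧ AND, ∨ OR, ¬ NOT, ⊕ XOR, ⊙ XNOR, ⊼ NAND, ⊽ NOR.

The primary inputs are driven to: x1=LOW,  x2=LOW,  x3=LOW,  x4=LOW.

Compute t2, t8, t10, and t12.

t0 = x2 AND x1 = LOW AND LOW = LOW
t1 = x4 OR t0 OR x3 = LOW OR LOW OR LOW = LOW
t2 = NOT x3 = NOT LOW = HIGH
t3 = t2 NOR t0 = HIGH NOR LOW = LOW
t4 = t0 AND t2 = LOW AND HIGH = LOW
t5 = t0 AND t1 = LOW AND LOW = LOW
t6 = t2 NOR t3 = HIGH NOR LOW = LOW
t8 = NOT t3 = NOT LOW = HIGH
t9 = t5 NAND t4 = LOW NAND LOW = HIGH
t10 = x4 AND t9 = LOW AND HIGH = LOW
t12 = t2 XOR t6 = HIGH XOR LOW = HIGH

t2 = HIGH  t8 = HIGH  t10 = LOW  t12 = HIGH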